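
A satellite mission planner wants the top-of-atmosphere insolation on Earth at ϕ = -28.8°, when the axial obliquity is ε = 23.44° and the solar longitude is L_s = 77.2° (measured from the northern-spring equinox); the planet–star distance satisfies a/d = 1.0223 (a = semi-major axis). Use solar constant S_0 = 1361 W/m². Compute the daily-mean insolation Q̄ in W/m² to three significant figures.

Q̄ ≈ 243 W/m²

Solar declination: sin δ = sin ε · sin L_s = sin 23.44° × sin 77.2° = 0.38790, so δ = +22.824°.
cos h₀ = −tan(-28.8°) tan(+22.824°) = 0.2314, h₀ = 1.3373 rad.
Bracket: h₀ sin ϕ sin δ + cos ϕ cos δ sin h₀ = 1.3373×-0.48175×0.38790 + 0.87631×0.92170×0.97287 = -0.249902 + 0.785782 = 0.535880.
Inverse-square distance factor (a/d)² = 1.0223² = 1.045097.
Q̄ = (S_0/π) × 1.045097 × [bracket] = (1361/π) × 1.045097 × 0.535880 = 242.6 W/m².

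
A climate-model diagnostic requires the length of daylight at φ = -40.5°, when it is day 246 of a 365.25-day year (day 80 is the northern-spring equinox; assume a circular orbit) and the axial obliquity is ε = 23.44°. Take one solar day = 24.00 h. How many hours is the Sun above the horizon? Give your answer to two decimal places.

Solar longitude: λ_s = 360° × (246 − 80)/365.25 = 163.614°.
sin δ = sin 23.44° × sin 163.614° = 0.11222, so δ = +6.443°.
cos H₀ = −tan φ · tan δ = −tan(-40.5°) × tan(+6.443°) = 0.0965, so H₀ = 1.4742 rad = 84.47°.
Daylight = 2H₀/(2π) × 24.00 h = (1.4742/π) × 24.00 = 11.26 h.

11.26 h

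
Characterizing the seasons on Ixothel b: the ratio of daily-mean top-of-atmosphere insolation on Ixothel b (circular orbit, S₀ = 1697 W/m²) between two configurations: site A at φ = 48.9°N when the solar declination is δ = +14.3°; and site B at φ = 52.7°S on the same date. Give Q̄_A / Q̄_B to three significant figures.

Q̄_A / Q̄_B ≈ 3.07

— Configuration A (φ=+48.9°):
cos H₀ = −tan(+48.9°) tan(+14.300°) = -0.2922, H₀ = 1.8673 rad.
Bracket: H₀ sin φ sin δ + cos φ cos δ sin H₀ = 1.8673×0.75356×0.24700 + 0.65738×0.96902×0.95636 = 0.347559 + 0.609215 = 0.956774.
Q̄ = (S₀/π) × [bracket] = (1697/π) × 0.956774 = 516.82 W/m².
— Configuration B (φ=-52.7°):
cos H₀ = −tan(-52.7°) tan(+14.300°) = 0.3346, H₀ = 1.2296 rad.
Bracket: H₀ sin φ sin δ + cos φ cos δ sin H₀ = 1.2296×-0.79547×0.24700 + 0.60599×0.96902×0.94236 = -0.241593 + 0.553369 = 0.311776.
Q̄ = (S₀/π) × [bracket] = (1697/π) × 0.311776 = 168.41 W/m².
Ratio Q̄_A / Q̄_B = 516.82 / 168.41 = 3.069.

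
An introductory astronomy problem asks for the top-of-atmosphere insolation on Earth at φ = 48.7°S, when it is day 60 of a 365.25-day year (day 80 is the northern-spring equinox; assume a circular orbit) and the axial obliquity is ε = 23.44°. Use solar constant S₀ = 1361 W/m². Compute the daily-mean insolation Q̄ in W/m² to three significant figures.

Solar longitude: λ_s = 360° × (60 − 80)/365.25 = -19.713°, i.e. -19.713° + 360° = 340.287°.
sin δ = sin 23.44° × sin 340.287° = -0.13417, so δ = -7.711°.
cos H₀ = −tan(-48.7°) tan(-7.711°) = -0.1541, H₀ = 1.7255 rad.
Bracket: H₀ sin φ sin δ + cos φ cos δ sin H₀ = 1.7255×-0.75126×-0.13417 + 0.66000×0.99096×0.98805 = 0.173924 + 0.646218 = 0.820142.
Q̄ = (S₀/π) × [bracket] = (1361/π) × 0.820142 = 355.3 W/m².

Q̄ ≈ 355 W/m²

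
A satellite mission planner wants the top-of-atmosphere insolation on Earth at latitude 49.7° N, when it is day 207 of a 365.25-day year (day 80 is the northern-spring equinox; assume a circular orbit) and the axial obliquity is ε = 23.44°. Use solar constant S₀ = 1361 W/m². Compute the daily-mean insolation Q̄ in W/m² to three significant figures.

Solar longitude: λ_s = 360° × (207 − 80)/365.25 = 125.175°.
sin δ = sin 23.44° × sin 125.175° = 0.32515, so δ = +18.975°.
cos H₀ = −tan(+49.7°) tan(+18.975°) = -0.4054, H₀ = 1.9883 rad.
Bracket: H₀ sin φ sin δ + cos φ cos δ sin H₀ = 1.9883×0.76267×0.32515 + 0.64679×0.94566×0.91412 = 0.493063 + 0.559115 = 1.052178.
Q̄ = (S₀/π) × [bracket] = (1361/π) × 1.052178 = 455.8 W/m².

Q̄ ≈ 456 W/m²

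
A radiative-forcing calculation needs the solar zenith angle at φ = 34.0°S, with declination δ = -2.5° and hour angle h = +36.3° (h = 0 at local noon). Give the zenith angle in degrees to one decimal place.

cos θ_z = sin φ sin δ + cos φ cos δ cos h = 0.024392 + 0.667509 = 0.691901.
θ_z = arccos(0.691901) = 46.2°.

θ_z = 46.2°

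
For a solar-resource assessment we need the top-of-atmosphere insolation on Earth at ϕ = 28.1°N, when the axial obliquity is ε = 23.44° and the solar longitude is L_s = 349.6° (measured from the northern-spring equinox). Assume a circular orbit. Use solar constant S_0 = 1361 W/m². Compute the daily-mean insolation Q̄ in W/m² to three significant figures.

Q̄ ≈ 358 W/m²

Solar declination: sin δ = sin ε · sin L_s = sin 23.44° × sin 349.6° = -0.07181, so δ = -4.118°.
cos h₀ = −tan(+28.1°) tan(-4.118°) = 0.0384, h₀ = 1.5323 rad.
Bracket: h₀ sin ϕ sin δ + cos ϕ cos δ sin h₀ = 1.5323×0.47101×-0.07181 + 0.88213×0.99742×0.99926 = -0.051827 + 0.879203 = 0.827376.
Q̄ = (S_0/π) × [bracket] = (1361/π) × 0.827376 = 358.4 W/m².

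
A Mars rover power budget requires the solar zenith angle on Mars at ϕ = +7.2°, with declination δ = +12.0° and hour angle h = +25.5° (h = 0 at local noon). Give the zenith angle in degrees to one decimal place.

cos θ_z = sin ϕ sin δ + cos ϕ cos δ cos h = 0.026058 + 0.875900 = 0.901958.
θ_z = arccos(0.901958) = 25.6°.

θ_z = 25.6°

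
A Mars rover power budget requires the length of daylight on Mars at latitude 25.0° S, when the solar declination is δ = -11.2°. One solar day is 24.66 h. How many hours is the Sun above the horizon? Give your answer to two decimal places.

13.06 h

cos h₀ = −tan ϕ · tan δ = −tan(-25.0°) × tan(-11.200°) = -0.0923, so h₀ = 1.6633 rad = 95.30°.
Daylight = 2h₀/(2π) × 24.66 h = (1.6633/π) × 24.66 = 13.06 h.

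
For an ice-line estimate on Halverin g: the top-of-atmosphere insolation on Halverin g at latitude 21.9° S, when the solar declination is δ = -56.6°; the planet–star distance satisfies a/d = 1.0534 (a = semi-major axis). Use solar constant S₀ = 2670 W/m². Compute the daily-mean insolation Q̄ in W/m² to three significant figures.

Q̄ ≈ 1.04e+03 W/m²

cos H₀ = −tan(-21.9°) tan(-56.600°) = -0.6097, H₀ = 2.2264 rad.
Bracket: H₀ sin φ sin δ + cos φ cos δ sin H₀ = 2.2264×-0.37299×-0.83485 + 0.92784×0.55048×0.79266 = 0.693280 + 0.404857 = 1.098137.
Inverse-square distance factor (a/d)² = 1.0534² = 1.109652.
Q̄ = (S₀/π) × 1.109652 × [bracket] = (2670/π) × 1.109652 × 1.098137 = 1036 W/m².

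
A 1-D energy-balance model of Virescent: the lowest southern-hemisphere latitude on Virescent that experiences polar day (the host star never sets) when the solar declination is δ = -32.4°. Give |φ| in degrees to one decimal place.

Polar day requires cos H₀ = −tan φ tan δ ≤ −1, i.e. tan φ tan δ ≥ 1.
The boundary is |tan φ| · |tan δ| = 1, so |φ| = 90° − |δ| = 90° − 32.4° = 57.6° in the southern hemisphere.

|φ| = 57.6°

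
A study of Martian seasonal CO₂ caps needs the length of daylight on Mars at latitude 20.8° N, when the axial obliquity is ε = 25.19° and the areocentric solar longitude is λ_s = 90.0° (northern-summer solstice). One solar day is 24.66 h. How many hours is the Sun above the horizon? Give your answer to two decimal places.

sin δ = sin 25.19° × sin 90.0° = 0.42562, so δ = +25.190°.
cos H₀ = −tan φ · tan δ = −tan(+20.8°) × tan(+25.190°) = -0.1787, so H₀ = 1.7504 rad = 100.29°.
Daylight = 2H₀/(2π) × 24.66 h = (1.7504/π) × 24.66 = 13.74 h.

13.74 h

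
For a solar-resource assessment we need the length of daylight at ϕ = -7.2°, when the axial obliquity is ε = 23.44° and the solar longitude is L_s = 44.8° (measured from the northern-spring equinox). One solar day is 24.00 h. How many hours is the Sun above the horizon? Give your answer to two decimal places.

11.72 h

Solar declination: sin δ = sin ε · sin L_s = sin 23.44° × sin 44.8° = 0.28030, so δ = +16.278°.
cos h₀ = −tan ϕ · tan δ = −tan(-7.2°) × tan(+16.278°) = 0.0369, so h₀ = 1.5339 rad = 87.89°.
Daylight = 2h₀/(2π) × 24.00 h = (1.5339/π) × 24.00 = 11.72 h.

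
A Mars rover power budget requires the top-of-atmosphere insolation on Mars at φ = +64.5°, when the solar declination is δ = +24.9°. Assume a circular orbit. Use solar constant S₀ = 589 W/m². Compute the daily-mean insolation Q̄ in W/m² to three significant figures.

cos H₀ = −tan(+64.5°) tan(+24.900°) = -0.9732, H₀ = 2.9095 rad.
Bracket: H₀ sin φ sin δ + cos φ cos δ sin H₀ = 2.9095×0.90259×0.42104 + 0.43051×0.90704×0.23003 = 1.105687 + 0.089824 = 1.195511.
Q̄ = (S₀/π) × [bracket] = (589/π) × 1.195511 = 224.1 W/m².

Q̄ ≈ 224 W/m²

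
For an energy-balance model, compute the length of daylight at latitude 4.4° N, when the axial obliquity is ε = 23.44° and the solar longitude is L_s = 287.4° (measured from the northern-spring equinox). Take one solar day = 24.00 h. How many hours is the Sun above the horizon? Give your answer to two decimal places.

11.76 h

Solar declination: sin δ = sin ε · sin L_s = sin 23.44° × sin 287.4° = -0.37959, so δ = -22.308°.
cos h₀ = −tan ϕ · tan δ = −tan(+4.4°) × tan(-22.308°) = 0.0316, so h₀ = 1.5392 rad = 88.19°.
Daylight = 2h₀/(2π) × 24.00 h = (1.5392/π) × 24.00 = 11.76 h.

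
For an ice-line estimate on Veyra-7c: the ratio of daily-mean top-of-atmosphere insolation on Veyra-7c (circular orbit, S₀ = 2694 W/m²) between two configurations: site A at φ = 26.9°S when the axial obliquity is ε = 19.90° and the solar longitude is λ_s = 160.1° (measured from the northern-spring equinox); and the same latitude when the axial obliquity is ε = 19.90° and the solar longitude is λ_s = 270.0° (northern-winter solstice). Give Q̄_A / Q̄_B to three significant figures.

Q̄_A / Q̄_B ≈ 0.735

— Configuration A (φ=-26.9°):
Solar declination: sin δ = sin ε · sin λ_s = sin 19.90° × sin 160.1° = 0.11586, so δ = +6.653°.
cos H₀ = −tan(-26.9°) tan(+6.653°) = 0.0592, H₀ = 1.5116 rad.
Bracket: H₀ sin φ sin δ + cos φ cos δ sin H₀ = 1.5116×-0.45243×0.11586 + 0.89180×0.99327×0.99825 = -0.079236 + 0.884248 = 0.805012.
Q̄ = (S₀/π) × [bracket] = (2694/π) × 0.805012 = 690.32 W/m².
— Configuration B (φ=-26.9°):
Solar declination: sin δ = sin ε · sin λ_s = sin 19.90° × sin 270.0° = -0.34038, so δ = -19.900°.
cos H₀ = −tan(-26.9°) tan(-19.900°) = -0.1837, H₀ = 1.7555 rad.
Bracket: H₀ sin φ sin δ + cos φ cos δ sin H₀ = 1.7555×-0.45243×-0.34038 + 0.89180×0.94029×0.98299 = 0.270344 + 0.824287 = 1.094631.
Q̄ = (S₀/π) × [bracket] = (2694/π) × 1.094631 = 938.68 W/m².
Ratio Q̄_A / Q̄_B = 690.32 / 938.68 = 0.7354.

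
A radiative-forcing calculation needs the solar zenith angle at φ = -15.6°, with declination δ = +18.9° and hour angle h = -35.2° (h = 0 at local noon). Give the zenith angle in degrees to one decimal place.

θ_z = 48.9°

cos θ_z = sin φ sin δ + cos φ cos δ cos h = -0.087108 + 0.744610 = 0.657502.
θ_z = arccos(0.657502) = 48.9°.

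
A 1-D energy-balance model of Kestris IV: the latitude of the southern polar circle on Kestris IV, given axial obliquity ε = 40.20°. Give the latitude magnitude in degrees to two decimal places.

The polar circle is the lowest latitude that experiences at least one full rotation of continuous darkness at the northern-summer solstice; it lies at |φ| = 90° − ε = 90° − 40.20° = 49.80°.

49.80°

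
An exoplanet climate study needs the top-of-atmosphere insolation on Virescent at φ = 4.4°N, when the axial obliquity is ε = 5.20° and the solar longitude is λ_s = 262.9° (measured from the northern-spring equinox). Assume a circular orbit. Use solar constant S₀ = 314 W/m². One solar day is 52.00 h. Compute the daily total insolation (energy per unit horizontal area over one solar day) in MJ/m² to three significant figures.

18.4 MJ/m²

Solar declination: sin δ = sin ε · sin λ_s = sin 5.20° × sin 262.9° = -0.08994, so δ = -5.160°.
cos H₀ = −tan(+4.4°) tan(-5.160°) = 0.0069, H₀ = 1.5638 rad.
Bracket: H₀ sin φ sin δ + cos φ cos δ sin H₀ = 1.5638×0.07672×-0.08994 + 0.99705×0.99595×0.99998 = -0.010791 + 0.992992 = 0.982201.
Q̄ = (S₀/π) × [bracket] = (314/π) × 0.982201 = 98.170 W/m².
Daily total = Q̄ × 52.00 h × 3600 s/h = 98.170 × 52.00 × 3600 / 10⁶ = 18.38 MJ/m².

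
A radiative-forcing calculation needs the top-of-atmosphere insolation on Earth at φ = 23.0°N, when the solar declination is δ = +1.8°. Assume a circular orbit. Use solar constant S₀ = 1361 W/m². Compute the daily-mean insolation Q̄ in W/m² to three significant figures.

Q̄ ≈ 407 W/m²

cos H₀ = −tan(+23.0°) tan(+1.800°) = -0.0133, H₀ = 1.5841 rad.
Bracket: H₀ sin φ sin δ + cos φ cos δ sin H₀ = 1.5841×0.39073×0.03141 + 0.92050×0.99951×0.99991 = 0.019441 + 0.919966 = 0.939407.
Q̄ = (S₀/π) × [bracket] = (1361/π) × 0.939407 = 407.0 W/m².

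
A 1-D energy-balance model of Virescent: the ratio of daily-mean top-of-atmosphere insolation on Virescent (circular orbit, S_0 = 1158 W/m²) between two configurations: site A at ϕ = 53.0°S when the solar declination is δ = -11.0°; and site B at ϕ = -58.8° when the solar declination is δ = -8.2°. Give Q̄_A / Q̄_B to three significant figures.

Q̄_A / Q̄_B ≈ 1.18

— Configuration A (ϕ=-53.0°):
cos h₀ = −tan(-53.0°) tan(-11.000°) = -0.2580, h₀ = 1.8317 rad.
Bracket: h₀ sin ϕ sin δ + cos ϕ cos δ sin h₀ = 1.8317×-0.79864×-0.19081 + 0.60182×0.98163×0.96616 = 0.279130 + 0.570773 = 0.849903.
Q̄ = (S_0/π) × [bracket] = (1158/π) × 0.849903 = 313.28 W/m².
— Configuration B (ϕ=-58.8°):
cos h₀ = −tan(-58.8°) tan(-8.200°) = -0.2379, h₀ = 1.8110 rad.
Bracket: h₀ sin ϕ sin δ + cos ϕ cos δ sin h₀ = 1.8110×-0.85536×-0.14263 + 0.51803×0.98978×0.97128 = 0.220942 + 0.498010 = 0.718952.
Q̄ = (S_0/π) × [bracket] = (1158/π) × 0.718952 = 265.01 W/m².
Ratio Q̄_A / Q̄_B = 313.28 / 265.01 = 1.182.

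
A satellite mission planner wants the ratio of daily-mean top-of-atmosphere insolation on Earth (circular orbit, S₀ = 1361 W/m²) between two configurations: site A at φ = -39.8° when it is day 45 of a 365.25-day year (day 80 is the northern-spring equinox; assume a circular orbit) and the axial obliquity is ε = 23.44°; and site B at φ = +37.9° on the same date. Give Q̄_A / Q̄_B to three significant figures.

Q̄_A / Q̄_B ≈ 1.75

— Configuration A (φ=-39.8°):
Solar longitude: λ_s = 360° × (45 − 80)/365.25 = -34.497°, i.e. -34.497° + 360° = 325.503°.
sin δ = sin 23.44° × sin 325.503° = -0.22529, so δ = -13.020°.
cos H₀ = −tan(-39.8°) tan(-13.020°) = -0.1927, H₀ = 1.7647 rad.
Bracket: H₀ sin φ sin δ + cos φ cos δ sin H₀ = 1.7647×-0.64011×-0.22529 + 0.76828×0.97429×0.98127 = 0.254488 + 0.734508 = 0.988996.
Q̄ = (S₀/π) × [bracket] = (1361/π) × 0.988996 = 428.45 W/m².
— Configuration B (φ=+37.9°):
cos H₀ = −tan(+37.9°) tan(-13.020°) = 0.1800, H₀ = 1.3898 rad.
Bracket: H₀ sin φ sin δ + cos φ cos δ sin H₀ = 1.3898×0.61429×-0.22529 + 0.78908×0.97429×0.98366 = -0.192339 + 0.756231 = 0.563892.
Q̄ = (S₀/π) × [bracket] = (1361/π) × 0.563892 = 244.29 W/m².
Ratio Q̄_A / Q̄_B = 428.45 / 244.29 = 1.754.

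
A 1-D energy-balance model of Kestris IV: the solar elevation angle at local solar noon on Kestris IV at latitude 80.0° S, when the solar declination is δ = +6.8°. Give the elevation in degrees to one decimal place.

3.2°

At local noon the hour angle is zero, so the zenith angle equals |φ − δ| = |-80.0° − (+6.800°)| = 86.800°.
Elevation = 90° − 86.800° = 3.2°.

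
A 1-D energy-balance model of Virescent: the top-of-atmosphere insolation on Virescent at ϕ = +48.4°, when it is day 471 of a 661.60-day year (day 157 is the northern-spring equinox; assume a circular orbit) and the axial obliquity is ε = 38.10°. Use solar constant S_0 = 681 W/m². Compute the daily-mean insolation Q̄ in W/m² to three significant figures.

Q̄ ≈ 169 W/m²

Solar longitude: L_s = 360° × (471 − 157)/661.60 = 170.859°.
sin δ = sin 38.10° × sin 170.859° = 0.09803, so δ = +5.626°.
cos h₀ = −tan(+48.4°) tan(+5.626°) = -0.1109, h₀ = 1.6820 rad.
Bracket: h₀ sin ϕ sin δ + cos ϕ cos δ sin h₀ = 1.6820×0.74780×0.09803 + 0.66393×0.99518×0.99383 = 0.123302 + 0.656653 = 0.779955.
Q̄ = (S_0/π) × [bracket] = (681/π) × 0.779955 = 169.1 W/m².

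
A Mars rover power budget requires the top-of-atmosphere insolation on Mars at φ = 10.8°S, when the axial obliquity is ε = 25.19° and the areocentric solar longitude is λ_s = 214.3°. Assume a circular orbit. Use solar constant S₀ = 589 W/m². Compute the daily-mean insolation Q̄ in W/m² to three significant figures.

Q̄ ≈ 192 W/m²

sin δ = sin 25.19° × sin 214.3° = -0.23985, so δ = -13.878°.
cos H₀ = −tan(-10.8°) tan(-13.878°) = -0.0471, H₀ = 1.6179 rad.
Bracket: H₀ sin φ sin δ + cos φ cos δ sin H₀ = 1.6179×-0.18738×-0.23985 + 0.98229×0.97081×0.99889 = 0.072713 + 0.952558 = 1.025271.
Q̄ = (S₀/π) × [bracket] = (589/π) × 1.025271 = 192.2 W/m².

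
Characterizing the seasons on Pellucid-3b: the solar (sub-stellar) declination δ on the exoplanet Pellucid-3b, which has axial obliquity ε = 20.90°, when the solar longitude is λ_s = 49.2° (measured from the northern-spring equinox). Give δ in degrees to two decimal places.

sin δ = sin ε · sin λ_s = sin 20.90° × sin 49.2° = 0.270049.
δ = arcsin(0.270049) = +15.67°.

δ = +15.67°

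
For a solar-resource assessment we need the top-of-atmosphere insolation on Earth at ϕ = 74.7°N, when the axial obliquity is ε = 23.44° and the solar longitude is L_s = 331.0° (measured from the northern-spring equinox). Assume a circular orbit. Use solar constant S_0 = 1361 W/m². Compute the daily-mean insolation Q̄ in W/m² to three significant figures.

Solar declination: sin δ = sin ε · sin L_s = sin 23.44° × sin 331.0° = -0.19285, so δ = -11.119°.
cos h₀ = −tan(+74.7°) tan(-11.119°) = 0.7184, h₀ = 0.7692 rad.
Bracket: h₀ sin ϕ sin δ + cos ϕ cos δ sin h₀ = 0.7692×0.96456×-0.19285 + 0.26387×0.98123×0.69560 = -0.143083 + 0.180103 = 0.037020.
Q̄ = (S_0/π) × [bracket] = (1361/π) × 0.037020 = 16.04 W/m².

Q̄ ≈ 16.0 W/m²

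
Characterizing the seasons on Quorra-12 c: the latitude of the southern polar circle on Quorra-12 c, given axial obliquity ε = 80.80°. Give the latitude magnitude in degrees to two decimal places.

The polar circle is the lowest latitude that experiences at least one full rotation of continuous darkness at the northern-summer solstice; it lies at |φ| = 90° − ε = 90° − 80.80° = 9.20°.

9.20°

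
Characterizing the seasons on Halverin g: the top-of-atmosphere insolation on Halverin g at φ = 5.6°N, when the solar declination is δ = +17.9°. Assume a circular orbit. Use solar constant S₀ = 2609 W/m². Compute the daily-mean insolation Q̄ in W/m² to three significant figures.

Q̄ ≈ 826 W/m²

cos H₀ = −tan(+5.6°) tan(+17.900°) = -0.0317, H₀ = 1.6025 rad.
Bracket: H₀ sin φ sin δ + cos φ cos δ sin H₀ = 1.6025×0.09758×0.30736 + 0.99523×0.95159×0.99950 = 0.048062 + 0.946577 = 0.994639.
Q̄ = (S₀/π) × [bracket] = (2609/π) × 0.994639 = 826.0 W/m².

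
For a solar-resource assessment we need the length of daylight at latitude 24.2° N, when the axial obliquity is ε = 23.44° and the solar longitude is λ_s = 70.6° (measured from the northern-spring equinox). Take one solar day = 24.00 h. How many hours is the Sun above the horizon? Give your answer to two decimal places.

13.40 h

Solar declination: sin δ = sin ε · sin λ_s = sin 23.44° × sin 70.6° = 0.37520, so δ = +22.037°.
cos H₀ = −tan φ · tan δ = −tan(+24.2°) × tan(+22.037°) = -0.1819, so H₀ = 1.7537 rad = 100.48°.
Daylight = 2H₀/(2π) × 24.00 h = (1.7537/π) × 24.00 = 13.40 h.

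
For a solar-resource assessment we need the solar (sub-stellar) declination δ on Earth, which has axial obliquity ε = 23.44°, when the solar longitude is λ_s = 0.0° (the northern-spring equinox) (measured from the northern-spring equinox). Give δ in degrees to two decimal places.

δ = +0.00°

sin δ = sin ε · sin λ_s = sin 23.44° × sin 0.0° = 0.000000.
δ = arcsin(0.000000) = +0.00°.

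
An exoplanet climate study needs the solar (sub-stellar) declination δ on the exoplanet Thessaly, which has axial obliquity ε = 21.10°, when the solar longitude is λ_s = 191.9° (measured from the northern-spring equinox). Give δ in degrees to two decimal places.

δ = -4.26°

sin δ = sin ε · sin λ_s = sin 21.10° × sin 191.9° = -0.074233.
δ = arcsin(-0.074233) = -4.26°.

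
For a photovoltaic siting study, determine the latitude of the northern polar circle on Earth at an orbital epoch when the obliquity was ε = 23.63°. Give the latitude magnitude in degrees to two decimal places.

66.37°

The polar circle is the lowest latitude that experiences at least one full rotation of continuous daylight at the northern-summer solstice; it lies at |ϕ| = 90° − ε = 90° − 23.63° = 66.37°.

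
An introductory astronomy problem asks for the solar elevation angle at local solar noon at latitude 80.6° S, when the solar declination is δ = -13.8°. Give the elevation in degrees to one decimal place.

At local noon the hour angle is zero, so the zenith angle equals |φ − δ| = |-80.6° − (-13.800°)| = 66.800°.
Elevation = 90° − 66.800° = 23.2°.

23.2°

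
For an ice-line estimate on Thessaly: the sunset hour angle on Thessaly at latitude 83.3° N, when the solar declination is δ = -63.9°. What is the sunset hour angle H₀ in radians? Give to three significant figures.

cos H₀ = −tan φ · tan δ = 17.3764 ≥ 1, so the host star never rises (polar night) and H₀ = 0.

H₀ = 0.00 rad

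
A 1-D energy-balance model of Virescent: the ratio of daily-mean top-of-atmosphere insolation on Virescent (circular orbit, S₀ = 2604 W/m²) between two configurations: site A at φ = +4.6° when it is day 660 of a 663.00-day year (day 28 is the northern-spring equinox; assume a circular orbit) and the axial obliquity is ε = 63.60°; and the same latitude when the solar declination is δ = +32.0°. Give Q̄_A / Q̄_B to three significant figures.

Q̄_A / Q̄_B ≈ 1.02

— Configuration A (φ=+4.6°):
Solar longitude: λ_s = 360° × (660 − 28)/663.00 = 343.167°.
sin δ = sin 63.60° × sin 343.167° = -0.25938, so δ = -15.033°.
cos H₀ = −tan(+4.6°) tan(-15.033°) = 0.0216, H₀ = 1.5492 rad.
Bracket: H₀ sin φ sin δ + cos φ cos δ sin H₀ = 1.5492×0.08020×-0.25938 + 0.99678×0.96578×0.99977 = -0.032227 + 0.962449 = 0.930222.
Q̄ = (S₀/π) × [bracket] = (2604/π) × 0.930222 = 771.04 W/m².
— Configuration B (φ=+4.6°):
cos H₀ = −tan(+4.6°) tan(+32.000°) = -0.0503, H₀ = 1.6211 rad.
Bracket: H₀ sin φ sin δ + cos φ cos δ sin H₀ = 1.6211×0.08020×0.52992 + 0.99678×0.84805×0.99874 = 0.068896 + 0.844254 = 0.913150.
Q̄ = (S₀/π) × [bracket] = (2604/π) × 0.913150 = 756.89 W/m².
Ratio Q̄_A / Q̄_B = 771.04 / 756.89 = 1.019.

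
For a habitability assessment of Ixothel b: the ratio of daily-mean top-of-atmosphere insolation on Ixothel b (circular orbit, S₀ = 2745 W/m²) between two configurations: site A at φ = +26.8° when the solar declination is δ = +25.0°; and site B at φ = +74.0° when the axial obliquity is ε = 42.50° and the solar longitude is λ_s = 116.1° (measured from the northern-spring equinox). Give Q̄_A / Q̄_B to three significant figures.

Q̄_A / Q̄_B ≈ 0.617

— Configuration A (φ=+26.8°):
cos H₀ = −tan(+26.8°) tan(+25.000°) = -0.2355, H₀ = 1.8086 rad.
Bracket: H₀ sin φ sin δ + cos φ cos δ sin H₀ = 1.8086×0.45088×0.42262 + 0.89259×0.90631×0.97186 = 0.344630 + 0.786199 = 1.130829.
Q̄ = (S₀/π) × [bracket] = (2745/π) × 1.130829 = 988.07 W/m².
— Configuration B (φ=+74.0°):
Solar declination: sin δ = sin ε · sin λ_s = sin 42.50° × sin 116.1° = 0.60670, so δ = +37.351°.
cos H₀ = −tan(+74.0°) tan(+37.351°) = -2.6616 ≤ −1 ⇒ polar day, H₀ = π.
Bracket: H₀ sin φ sin δ + cos φ cos δ sin H₀ = 3.1416×0.96126×0.60670 + 0.27564×0.79493×0.00000 = 1.832170 + 0.000000 = 1.832170.
Q̄ = (S₀/π) × [bracket] = (2745/π) × 1.832170 = 1600.9 W/m².
Ratio Q̄_A / Q̄_B = 988.07 / 1600.9 = 0.6172.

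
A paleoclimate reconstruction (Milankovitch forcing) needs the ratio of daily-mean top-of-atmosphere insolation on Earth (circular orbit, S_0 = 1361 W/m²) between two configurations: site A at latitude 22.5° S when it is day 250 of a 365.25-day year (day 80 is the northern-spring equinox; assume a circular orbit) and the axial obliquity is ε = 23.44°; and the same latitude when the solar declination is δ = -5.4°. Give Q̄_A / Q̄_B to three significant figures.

— Configuration A (ϕ=-22.5°):
Solar longitude: L_s = 360° × (250 − 80)/365.25 = 167.556°.
sin δ = sin 23.44° × sin 167.556° = 0.08571, so δ = +4.917°.
cos h₀ = −tan(-22.5°) tan(+4.917°) = 0.0356, h₀ = 1.5352 rad.
Bracket: h₀ sin ϕ sin δ + cos ϕ cos δ sin h₀ = 1.5352×-0.38268×0.08571 + 0.92388×0.99632×0.99936 = -0.050354 + 0.919891 = 0.869537.
Q̄ = (S_0/π) × [bracket] = (1361/π) × 0.869537 = 376.70 W/m².
— Configuration B (ϕ=-22.5°):
cos h₀ = −tan(-22.5°) tan(-5.400°) = -0.0392, h₀ = 1.6100 rad.
Bracket: h₀ sin ϕ sin δ + cos ϕ cos δ sin h₀ = 1.6100×-0.38268×-0.09411 + 0.92388×0.99556×0.99923 = 0.057983 + 0.919070 = 0.977053.
Q̄ = (S_0/π) × [bracket] = (1361/π) × 0.977053 = 423.28 W/m².
Ratio Q̄_A / Q̄_B = 376.70 / 423.28 = 0.8900.

Q̄_A / Q̄_B ≈ 0.890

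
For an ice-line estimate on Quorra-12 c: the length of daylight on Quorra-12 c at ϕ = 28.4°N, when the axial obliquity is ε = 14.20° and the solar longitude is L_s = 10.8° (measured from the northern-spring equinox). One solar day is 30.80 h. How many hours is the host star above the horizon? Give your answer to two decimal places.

Solar declination: sin δ = sin ε · sin L_s = sin 14.20° × sin 10.8° = 0.04597, so δ = +2.635°.
cos h₀ = −tan ϕ · tan δ = −tan(+28.4°) × tan(+2.635°) = -0.0249, so h₀ = 1.5957 rad = 91.43°.
Daylight = 2h₀/(2π) × 30.80 h = (1.5957/π) × 30.80 = 15.64 h.

15.64 h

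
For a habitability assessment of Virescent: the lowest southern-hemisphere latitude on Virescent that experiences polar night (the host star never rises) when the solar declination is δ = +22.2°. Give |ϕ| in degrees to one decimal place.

Polar night requires cos h₀ = −tan ϕ tan δ ≥ 1, i.e. tan ϕ tan δ ≤ −1.
The boundary is |tan ϕ| · |tan δ| = 1, so |ϕ| = 90° − |δ| = 90° − 22.2° = 67.8° in the southern hemisphere.

|ϕ| = 67.8°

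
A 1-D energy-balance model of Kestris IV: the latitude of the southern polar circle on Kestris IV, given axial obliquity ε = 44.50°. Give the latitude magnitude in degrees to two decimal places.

45.50°

The polar circle is the lowest latitude that experiences at least one full rotation of continuous darkness at the northern-summer solstice; it lies at |ϕ| = 90° − ε = 90° − 44.50° = 45.50°.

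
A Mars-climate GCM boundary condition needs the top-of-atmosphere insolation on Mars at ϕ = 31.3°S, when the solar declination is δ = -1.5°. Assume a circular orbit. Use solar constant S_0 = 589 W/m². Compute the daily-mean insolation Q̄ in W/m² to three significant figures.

cos h₀ = −tan(-31.3°) tan(-1.500°) = -0.0159, h₀ = 1.5867 rad.
Bracket: h₀ sin ϕ sin δ + cos ϕ cos δ sin h₀ = 1.5867×-0.51952×-0.02618 + 0.85446×0.99966×0.99987 = 0.021581 + 0.854058 = 0.875639.
Q̄ = (S_0/π) × [bracket] = (589/π) × 0.875639 = 164.2 W/m².

Q̄ ≈ 164 W/m²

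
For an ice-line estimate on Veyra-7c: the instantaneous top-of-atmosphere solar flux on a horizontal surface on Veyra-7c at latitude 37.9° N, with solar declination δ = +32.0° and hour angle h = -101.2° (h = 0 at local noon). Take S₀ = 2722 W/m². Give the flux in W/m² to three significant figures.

532 W/m²

cos θ_z = sin φ sin δ + cos φ cos δ cos h = 0.325522 + -0.129978 = 0.195544.
Flux = S₀ · cos θ_z = 2722 × 0.195544 = 532.3 W/m².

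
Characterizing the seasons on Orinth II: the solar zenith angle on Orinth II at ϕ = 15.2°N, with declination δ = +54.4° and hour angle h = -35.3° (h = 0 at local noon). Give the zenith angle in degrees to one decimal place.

θ_z = 47.8°

cos θ_z = sin ϕ sin δ + cos ϕ cos δ cos h = 0.213186 + 0.458472 = 0.671658.
θ_z = arccos(0.671658) = 47.8°.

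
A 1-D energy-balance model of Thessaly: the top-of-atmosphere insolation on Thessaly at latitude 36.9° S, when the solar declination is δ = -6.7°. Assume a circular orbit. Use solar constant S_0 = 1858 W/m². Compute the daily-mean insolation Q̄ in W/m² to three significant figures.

cos h₀ = −tan(-36.9°) tan(-6.700°) = -0.0882, h₀ = 1.6591 rad.
Bracket: h₀ sin ϕ sin δ + cos ϕ cos δ sin h₀ = 1.6591×-0.60042×-0.11667 + 0.79968×0.99317×0.99610 = 0.116222 + 0.791121 = 0.907343.
Q̄ = (S_0/π) × [bracket] = (1858/π) × 0.907343 = 536.6 W/m².

Q̄ ≈ 537 W/m²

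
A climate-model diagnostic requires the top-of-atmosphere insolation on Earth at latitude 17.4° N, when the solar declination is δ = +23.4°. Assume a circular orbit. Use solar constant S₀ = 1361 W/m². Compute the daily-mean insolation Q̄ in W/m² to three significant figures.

Q̄ ≈ 464 W/m²

cos H₀ = −tan(+17.4°) tan(+23.400°) = -0.1356, H₀ = 1.7068 rad.
Bracket: H₀ sin φ sin δ + cos φ cos δ sin H₀ = 1.7068×0.29904×0.39715 + 0.95424×0.91775×0.99076 = 0.202706 + 0.867662 = 1.070368.
Q̄ = (S₀/π) × [bracket] = (1361/π) × 1.070368 = 463.7 W/m².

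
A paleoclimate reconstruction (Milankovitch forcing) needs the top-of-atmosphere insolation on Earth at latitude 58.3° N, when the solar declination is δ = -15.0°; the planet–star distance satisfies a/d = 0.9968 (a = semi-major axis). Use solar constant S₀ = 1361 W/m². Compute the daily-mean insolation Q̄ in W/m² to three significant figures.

Q̄ ≈ 90.5 W/m²

cos H₀ = −tan(+58.3°) tan(-15.000°) = 0.4338, H₀ = 1.1220 rad.
Bracket: H₀ sin φ sin δ + cos φ cos δ sin H₀ = 1.1220×0.85081×-0.25882 + 0.52547×0.96593×0.90099 = -0.247072 + 0.457313 = 0.210241.
Inverse-square distance factor (a/d)² = 0.9968² = 0.993610.
Q̄ = (S₀/π) × 0.993610 × [bracket] = (1361/π) × 0.993610 × 0.210241 = 90.50 W/m².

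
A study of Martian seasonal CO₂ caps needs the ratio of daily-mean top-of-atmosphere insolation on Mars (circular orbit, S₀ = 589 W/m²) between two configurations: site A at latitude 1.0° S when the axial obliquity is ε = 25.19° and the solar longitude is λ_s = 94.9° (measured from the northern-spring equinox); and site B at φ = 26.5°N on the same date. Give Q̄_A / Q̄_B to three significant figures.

— Configuration A (φ=-1.0°):
Solar declination: sin δ = sin ε · sin λ_s = sin 25.19° × sin 94.9° = 0.42407, so δ = +25.092°.
cos H₀ = −tan(-1.0°) tan(+25.092°) = 0.0082, H₀ = 1.5626 rad.
Bracket: H₀ sin φ sin δ + cos φ cos δ sin H₀ = 1.5626×-0.01745×0.42407 + 0.99985×0.90563×0.99997 = -0.011563 + 0.905467 = 0.893904.
Q̄ = (S₀/π) × [bracket] = (589/π) × 0.893904 = 167.59 W/m².
— Configuration B (φ=+26.5°):
cos H₀ = −tan(+26.5°) tan(+25.092°) = -0.2335, H₀ = 1.8064 rad.
Bracket: H₀ sin φ sin δ + cos φ cos δ sin H₀ = 1.8064×0.44620×0.42407 + 0.89493×0.90563×0.97237 = 0.341807 + 0.788082 = 1.129889.
Q̄ = (S₀/π) × [bracket] = (589/π) × 1.129889 = 211.84 W/m².
Ratio Q̄_A / Q̄_B = 167.59 / 211.84 = 0.7911.

Q̄_A / Q̄_B ≈ 0.791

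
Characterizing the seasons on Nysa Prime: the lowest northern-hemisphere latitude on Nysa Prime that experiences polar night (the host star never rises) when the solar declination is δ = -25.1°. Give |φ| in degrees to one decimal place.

|φ| = 64.9°

Polar night requires cos H₀ = −tan φ tan δ ≥ 1, i.e. tan φ tan δ ≤ −1.
The boundary is |tan φ| · |tan δ| = 1, so |φ| = 90° − |δ| = 90° − 25.1° = 64.9° in the northern hemisphere.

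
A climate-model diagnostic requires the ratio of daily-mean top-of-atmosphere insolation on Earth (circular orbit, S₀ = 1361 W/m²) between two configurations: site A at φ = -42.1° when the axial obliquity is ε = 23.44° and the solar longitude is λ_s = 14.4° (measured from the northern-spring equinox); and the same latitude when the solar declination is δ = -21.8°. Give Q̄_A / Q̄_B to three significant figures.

Q̄_A / Q̄_B ≈ 0.566

— Configuration A (φ=-42.1°):
Solar declination: sin δ = sin ε · sin λ_s = sin 23.44° × sin 14.4° = 0.09893, so δ = +5.677°.
cos H₀ = −tan(-42.1°) tan(+5.677°) = 0.0898, H₀ = 1.4808 rad.
Bracket: H₀ sin φ sin δ + cos φ cos δ sin H₀ = 1.4808×-0.67043×0.09893 + 0.74198×0.99509×0.99596 = -0.098215 + 0.735354 = 0.637139.
Q̄ = (S₀/π) × [bracket] = (1361/π) × 0.637139 = 276.02 W/m².
— Configuration B (φ=-42.1°):
cos H₀ = −tan(-42.1°) tan(-21.800°) = -0.3614, H₀ = 1.9406 rad.
Bracket: H₀ sin φ sin δ + cos φ cos δ sin H₀ = 1.9406×-0.67043×-0.37137 + 0.74198×0.92849×0.93241 = 0.483166 + 0.642357 = 1.125523.
Q̄ = (S₀/π) × [bracket] = (1361/π) × 1.125523 = 487.60 W/m².
Ratio Q̄_A / Q̄_B = 276.02 / 487.60 = 0.5661.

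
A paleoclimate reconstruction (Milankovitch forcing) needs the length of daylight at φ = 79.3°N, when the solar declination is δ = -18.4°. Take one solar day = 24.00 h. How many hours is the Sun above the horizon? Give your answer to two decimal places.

cos H₀ = −tan φ · tan δ = 1.7605 ≥ 1, so the Sun never rises (polar night) and H₀ = 0.
Daylight = 2H₀/(2π) × 24.00 h = (0.0000/π) × 24.00 = 0.00 h.

0.00 h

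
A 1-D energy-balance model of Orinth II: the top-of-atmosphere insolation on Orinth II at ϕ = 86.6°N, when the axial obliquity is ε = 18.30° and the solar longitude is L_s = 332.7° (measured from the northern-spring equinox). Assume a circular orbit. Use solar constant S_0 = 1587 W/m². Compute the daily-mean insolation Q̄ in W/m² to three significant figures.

Q̄ ≈ 0.00 W/m²

Solar declination: sin δ = sin ε · sin L_s = sin 18.30° × sin 332.7° = -0.14401, so δ = -8.280°.
cos h₀ = −tan(+86.6°) tan(-8.280°) = 2.4495 ≥ 1 ⇒ polar night, h₀ = 0 and Q̄ = 0.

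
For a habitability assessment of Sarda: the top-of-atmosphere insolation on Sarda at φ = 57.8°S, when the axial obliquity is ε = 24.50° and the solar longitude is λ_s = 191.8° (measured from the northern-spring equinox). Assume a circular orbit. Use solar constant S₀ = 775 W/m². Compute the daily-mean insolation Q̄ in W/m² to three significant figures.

Solar declination: sin δ = sin ε · sin λ_s = sin 24.50° × sin 191.8° = -0.08480, so δ = -4.865°.
cos H₀ = −tan(-57.8°) tan(-4.865°) = -0.1352, H₀ = 1.7064 rad.
Bracket: H₀ sin φ sin δ + cos φ cos δ sin H₀ = 1.7064×-0.84619×-0.08480 + 0.53288×0.99640×0.99082 = 0.122446 + 0.526087 = 0.648533.
Q̄ = (S₀/π) × [bracket] = (775/π) × 0.648533 = 160.0 W/m².

Q̄ ≈ 160 W/m²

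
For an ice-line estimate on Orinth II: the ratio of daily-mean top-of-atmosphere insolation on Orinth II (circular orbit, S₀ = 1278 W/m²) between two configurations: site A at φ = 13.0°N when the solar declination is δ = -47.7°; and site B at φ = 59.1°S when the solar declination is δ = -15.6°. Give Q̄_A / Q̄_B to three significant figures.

Q̄_A / Q̄_B ≈ 0.456

— Configuration A (φ=+13.0°):
cos H₀ = −tan(+13.0°) tan(-47.700°) = 0.2537, H₀ = 1.3143 rad.
Bracket: H₀ sin φ sin δ + cos φ cos δ sin H₀ = 1.3143×0.22495×-0.73963 + 0.97437×0.67301×0.96728 = -0.218673 + 0.634304 = 0.415631.
Q̄ = (S₀/π) × [bracket] = (1278/π) × 0.415631 = 169.08 W/m².
— Configuration B (φ=-59.1°):
cos H₀ = −tan(-59.1°) tan(-15.600°) = -0.4665, H₀ = 2.0561 rad.
Bracket: H₀ sin φ sin δ + cos φ cos δ sin H₀ = 2.0561×-0.85806×-0.26892 + 0.51354×0.96316×0.88451 = 0.474444 + 0.437497 = 0.911941.
Q̄ = (S₀/π) × [bracket] = (1278/π) × 0.911941 = 370.98 W/m².
Ratio Q̄_A / Q̄_B = 169.08 / 370.98 = 0.4558.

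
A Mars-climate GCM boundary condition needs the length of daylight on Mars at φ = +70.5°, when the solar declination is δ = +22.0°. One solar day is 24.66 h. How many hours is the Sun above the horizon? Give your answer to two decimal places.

Sunrise equation: cos H₀ = −tan φ · tan δ = -1.1409 ≤ −1, so the Sun never sets (polar day) and H₀ = π.
Daylight = 2H₀/(2π) × 24.66 h = (3.1416/π) × 24.66 = 24.66 h.

24.66 h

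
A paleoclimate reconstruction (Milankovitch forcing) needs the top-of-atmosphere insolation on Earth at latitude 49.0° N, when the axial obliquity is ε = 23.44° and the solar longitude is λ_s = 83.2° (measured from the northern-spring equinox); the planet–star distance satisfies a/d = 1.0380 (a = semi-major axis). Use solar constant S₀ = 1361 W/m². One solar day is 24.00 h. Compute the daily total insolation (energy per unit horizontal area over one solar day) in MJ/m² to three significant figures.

Solar declination: sin δ = sin ε · sin λ_s = sin 23.44° × sin 83.2° = 0.39499, so δ = +23.265°.
cos H₀ = −tan(+49.0°) tan(+23.265°) = -0.4946, H₀ = 2.0882 rad.
Bracket: H₀ sin φ sin δ + cos φ cos δ sin H₀ = 2.0882×0.75471×0.39499 + 0.65606×0.91869×0.86912 = 0.622498 + 0.523832 = 1.146330.
Inverse-square distance factor (a/d)² = 1.0380² = 1.077444.
Q̄ = (S₀/π) × 1.077444 × [bracket] = (1361/π) × 1.077444 × 1.146330 = 535.07 W/m².
Daily total = Q̄ × 24.00 h × 3600 s/h = 535.07 × 24.00 × 3600 / 10⁶ = 46.23 MJ/m².

46.2 MJ/m²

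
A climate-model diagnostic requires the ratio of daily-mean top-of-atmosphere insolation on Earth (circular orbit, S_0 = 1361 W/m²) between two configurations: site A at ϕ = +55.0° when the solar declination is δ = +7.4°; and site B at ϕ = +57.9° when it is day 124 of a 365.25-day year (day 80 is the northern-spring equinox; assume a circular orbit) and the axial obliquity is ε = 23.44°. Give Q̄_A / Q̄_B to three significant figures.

— Configuration A (ϕ=+55.0°):
cos h₀ = −tan(+55.0°) tan(+7.400°) = -0.1855, h₀ = 1.7574 rad.
Bracket: h₀ sin ϕ sin δ + cos ϕ cos δ sin h₀ = 1.7574×0.81915×0.12880 + 0.57358×0.99167×0.98265 = 0.185417 + 0.558933 = 0.744350.
Q̄ = (S_0/π) × [bracket] = (1361/π) × 0.744350 = 322.47 W/m².
— Configuration B (ϕ=+57.9°):
Solar longitude: L_s = 360° × (124 − 80)/365.25 = 43.368°.
sin δ = sin 23.44° × sin 43.368° = 0.27315, so δ = +15.852°.
cos h₀ = −tan(+57.9°) tan(+15.852°) = -0.4527, h₀ = 2.0405 rad.
Bracket: h₀ sin ϕ sin δ + cos ϕ cos δ sin h₀ = 2.0405×0.84712×0.27315 + 0.53140×0.96197×0.89169 = 0.472153 + 0.455824 = 0.927977.
Q̄ = (S_0/π) × [bracket] = (1361/π) × 0.927977 = 402.02 W/m².
Ratio Q̄_A / Q̄_B = 322.47 / 402.02 = 0.8021.

Q̄_A / Q̄_B ≈ 0.802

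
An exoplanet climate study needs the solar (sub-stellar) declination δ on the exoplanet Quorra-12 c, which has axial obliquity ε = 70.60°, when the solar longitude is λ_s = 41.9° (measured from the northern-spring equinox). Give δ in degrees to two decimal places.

sin δ = sin ε · sin λ_s = sin 70.60° × sin 41.9° = 0.629915.
δ = arcsin(0.629915) = +39.04°.

δ = +39.04°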